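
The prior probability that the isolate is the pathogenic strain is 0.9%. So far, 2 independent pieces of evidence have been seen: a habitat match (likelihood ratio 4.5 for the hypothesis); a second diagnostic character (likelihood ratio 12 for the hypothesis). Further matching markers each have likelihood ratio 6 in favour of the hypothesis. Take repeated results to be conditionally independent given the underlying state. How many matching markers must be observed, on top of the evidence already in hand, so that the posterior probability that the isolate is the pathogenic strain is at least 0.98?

Prior odds = 0.009/0.991 = 9/991.
Combined Bayes factor of the evidence already in hand = 4.5 × 12 = 54.
Odds after that evidence = (9/991) × 54 = 486/991.
Target odds = 0.98/0.02 = 49.
Need 6ⁿ ≥ 49 ÷ (486/991) = 48559/486.
6² = 36 falls short of 48559/486 but 6³ = 216 reaches it, so n = 3.

3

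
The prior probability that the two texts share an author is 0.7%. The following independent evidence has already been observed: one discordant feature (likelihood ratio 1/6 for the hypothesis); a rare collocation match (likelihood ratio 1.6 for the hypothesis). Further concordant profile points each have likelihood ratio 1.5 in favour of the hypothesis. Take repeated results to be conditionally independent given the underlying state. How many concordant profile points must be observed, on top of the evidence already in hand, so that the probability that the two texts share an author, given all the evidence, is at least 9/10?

Prior odds = 0.007/0.993 = 7/993.
Combined Bayes factor of the evidence already in hand = (1/6) × 1.6 = 4/15.
Odds after that evidence = (7/993) × 4/15 = 28/14895.
Target odds = 0.9/0.1 = 9.
Need 1.5ⁿ ≥ 9 ÷ (28/14895) = 134055/28.
1.5²⁰ ≈3325.26 falls short of 134055/28 but 1.5²¹ ≈4987.89 reaches it, so n = 21.

21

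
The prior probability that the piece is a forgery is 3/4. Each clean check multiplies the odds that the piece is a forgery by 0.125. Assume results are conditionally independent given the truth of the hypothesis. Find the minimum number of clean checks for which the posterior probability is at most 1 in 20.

2

Prior odds: 0.75 ÷ 0.25 = 3.
Likelihood ratio per clean check = 0.125.
Target posterior odds = 0.05/0.95 = 1/19.
Require 0.125ⁿ ≤ 1/19 ÷ 3 = 1/57.
0.125¹ = 0.125 is still above 1/57 but 0.125² = 0.015625 is at or below it, so n = 2.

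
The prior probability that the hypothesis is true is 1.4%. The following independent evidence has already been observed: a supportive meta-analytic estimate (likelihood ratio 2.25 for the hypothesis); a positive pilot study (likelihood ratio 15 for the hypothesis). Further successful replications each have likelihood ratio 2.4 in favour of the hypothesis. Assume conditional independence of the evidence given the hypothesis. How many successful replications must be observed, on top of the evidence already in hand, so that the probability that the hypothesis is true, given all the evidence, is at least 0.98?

Prior odds = 0.014/0.986 = 7/493.
Combined Bayes factor of the evidence already in hand = 2.25 × 15 = 33.75.
Odds after that evidence = (7/493) × 33.75 = 945/1972.
Target odds = 0.98/0.02 = 49.
Need 2.4ⁿ ≥ 49 ÷ (945/1972) = 13804/135.
2.4⁵ = 79.62624 falls short of 13804/135 but 2.4⁶ = 2985984/15625 reaches it, so n = 6.

6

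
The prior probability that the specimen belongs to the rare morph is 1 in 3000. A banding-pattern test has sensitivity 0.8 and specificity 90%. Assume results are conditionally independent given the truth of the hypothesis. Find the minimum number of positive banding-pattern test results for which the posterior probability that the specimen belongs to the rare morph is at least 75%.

Prior odds = (1/3000)/(2999/3000) = 1/2999.
False-positive rate = 1 − 0.9 = 0.1; likelihood ratio of a positive = 0.8/0.1 = 8.
Target odds: 0.75 ÷ 0.25 = 3.
Need (1/2999) × 8ⁿ ≥ 3, i.e. 8ⁿ ≥ 8997.
8⁴ = 4096 falls short of 8997 but 8⁵ = 32768 reaches it, so n = 5.

5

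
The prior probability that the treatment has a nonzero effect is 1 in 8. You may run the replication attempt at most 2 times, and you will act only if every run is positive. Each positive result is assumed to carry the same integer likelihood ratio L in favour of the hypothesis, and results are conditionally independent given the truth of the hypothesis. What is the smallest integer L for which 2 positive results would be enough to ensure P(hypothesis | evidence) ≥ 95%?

Prior odds = 0.125/0.875 = 1/7.
Target odds = 0.95/0.05 = 19.
Need L² ≥ 19 ÷ (1/7) = 133.
11² = 121 < 133 ≤ 144 = 12², so L = 12.

12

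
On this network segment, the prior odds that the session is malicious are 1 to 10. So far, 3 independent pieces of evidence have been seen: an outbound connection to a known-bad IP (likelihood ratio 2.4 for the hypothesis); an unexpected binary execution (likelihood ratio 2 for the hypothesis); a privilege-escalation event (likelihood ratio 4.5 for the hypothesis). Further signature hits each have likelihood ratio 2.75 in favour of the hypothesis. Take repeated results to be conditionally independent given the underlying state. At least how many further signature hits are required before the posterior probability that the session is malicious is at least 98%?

Prior odds = 0.1.
Combined Bayes factor of the evidence already in hand = 2.4 × 2 × 4.5 = 21.6.
Odds after that evidence = 0.1 × 21.6 = 2.16.
Target odds = 0.98/0.02 = 49.
Need 2.75ⁿ ≥ 49 ÷ 2.16 = 1225/54.
2.75³ = 20.796875 falls short of 1225/54 but 2.75⁴ = 57.19140625 reaches it, so n = 4.

4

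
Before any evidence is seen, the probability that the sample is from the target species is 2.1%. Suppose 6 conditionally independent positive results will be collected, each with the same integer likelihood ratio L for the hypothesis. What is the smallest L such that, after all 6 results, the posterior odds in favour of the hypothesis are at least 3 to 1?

3

Prior odds = 0.021/0.979 = 21/979.
Target odds = 3.
Need L⁶ ≥ 3 ÷ (21/979) = 979/7.
2⁶ = 64 < 979/7 ≤ 729 = 3⁶, so L = 3.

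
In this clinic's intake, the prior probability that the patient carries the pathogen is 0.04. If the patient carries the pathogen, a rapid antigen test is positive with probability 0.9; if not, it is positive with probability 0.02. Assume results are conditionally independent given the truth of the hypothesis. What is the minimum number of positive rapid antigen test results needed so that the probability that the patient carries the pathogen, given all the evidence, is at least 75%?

2

Prior odds = 0.04/0.96 = 1/24.
Likelihood ratio of a positive = 0.9/0.02 = 45.
Target posterior odds = 0.75/0.25 = 3.
Need (1/24) × 45ⁿ ≥ 3, i.e. 45ⁿ ≥ 72.
45¹ = 45 falls short of 72 but 45² = 2025 reaches it, so n = 2.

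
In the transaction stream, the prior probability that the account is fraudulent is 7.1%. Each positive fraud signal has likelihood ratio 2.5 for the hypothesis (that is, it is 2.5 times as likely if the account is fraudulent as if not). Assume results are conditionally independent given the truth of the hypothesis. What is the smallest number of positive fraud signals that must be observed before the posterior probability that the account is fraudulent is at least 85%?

Prior odds: 0.071 ÷ 0.929 = 71/929.
Likelihood ratio per positive fraud signal = 2.5.
Target posterior odds = 0.85/0.15 = 17/3.
Need (71/929) × 2.5ⁿ ≥ 17/3, i.e. 2.5ⁿ ≥ 15793/213.
2.5⁴ = 39.0625 falls short of 15793/213 but 2.5⁵ = 97.65625 reaches it, so n = 5.

5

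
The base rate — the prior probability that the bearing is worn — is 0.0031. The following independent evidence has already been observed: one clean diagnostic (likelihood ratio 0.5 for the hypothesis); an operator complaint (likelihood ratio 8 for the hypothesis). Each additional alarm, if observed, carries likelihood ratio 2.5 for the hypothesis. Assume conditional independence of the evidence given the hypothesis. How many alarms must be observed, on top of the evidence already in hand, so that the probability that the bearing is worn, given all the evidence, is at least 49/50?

Prior odds = 0.0031/0.9969 = 31/9969.
Combined Bayes factor of the evidence already in hand = 0.5 × 8 = 4.
Odds after that evidence = (31/9969) × 4 = 124/9969.
Target odds = 0.98/0.02 = 49.
Need 2.5ⁿ ≥ 49 ÷ (124/9969) = 488481/124.
2.5⁹ = 1953125/512 falls short of 488481/124 but 2.5¹⁰ = 9765625/1024 reaches it, so n = 10.

10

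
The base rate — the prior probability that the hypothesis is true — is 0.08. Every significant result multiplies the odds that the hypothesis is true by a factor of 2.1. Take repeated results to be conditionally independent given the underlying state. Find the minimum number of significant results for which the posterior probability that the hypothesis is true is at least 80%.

Prior odds: 0.08 ÷ 0.92 = 2/23.
Likelihood ratio per significant result = 2.1.
Target odds: 0.8 ÷ 0.2 = 4.
Require 2.1ⁿ ≥ 4 ÷ (2/23) = 46.
2.1⁵ = 4084101/100000 falls short of 46 but 2.1⁶ = 85766121/1000000 reaches it, so n = 6.

6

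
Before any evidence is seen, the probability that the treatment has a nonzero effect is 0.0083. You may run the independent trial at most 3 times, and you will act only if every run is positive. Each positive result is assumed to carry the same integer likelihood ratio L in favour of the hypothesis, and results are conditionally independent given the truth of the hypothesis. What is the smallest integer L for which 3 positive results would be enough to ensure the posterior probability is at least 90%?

Prior odds = 0.0083/0.9917 = 83/9917.
Target odds = 0.9/0.1 = 9.
Need L³ ≥ 9 ÷ (83/9917) = 89253/83.
10³ = 1000 < 89253/83 ≤ 1331 = 11³, so L = 11.

11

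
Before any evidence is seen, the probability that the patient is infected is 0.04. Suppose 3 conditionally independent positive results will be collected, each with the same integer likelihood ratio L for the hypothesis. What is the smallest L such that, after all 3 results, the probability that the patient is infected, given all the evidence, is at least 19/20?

Prior odds = 0.04/0.96 = 1/24.
Target odds = 0.95/0.05 = 19.
Need L³ ≥ 19 ÷ (1/24) = 456.
7³ = 343 < 456 ≤ 512 = 8³, so L = 8.

8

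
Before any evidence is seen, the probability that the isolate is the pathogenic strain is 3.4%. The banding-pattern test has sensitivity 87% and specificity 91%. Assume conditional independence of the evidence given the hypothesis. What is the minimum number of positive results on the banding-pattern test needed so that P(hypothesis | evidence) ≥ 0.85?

3

Prior odds = 0.034/0.966 = 17/483.
False-positive rate = 1 − 0.91 = 0.09; likelihood ratio of a positive = 0.87/0.09 = 29/3.
Target posterior odds = 0.85/0.15 = 17/3.
Need (17/483) × (29/3)ⁿ ≥ 17/3, i.e. (29/3)ⁿ ≥ 161.
(29/3)² = 841/9 falls short of 161 but (29/3)³ = 24389/27 reaches it, so n = 3.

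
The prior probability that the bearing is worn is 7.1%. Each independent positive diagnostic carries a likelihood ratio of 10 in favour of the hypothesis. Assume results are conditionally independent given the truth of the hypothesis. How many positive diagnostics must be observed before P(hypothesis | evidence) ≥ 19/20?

Prior odds: 0.071 ÷ 0.929 = 71/929.
Likelihood ratio per positive diagnostic = 10.
Target posterior odds = 0.95/0.05 = 19.
Need (71/929) × 10ⁿ ≥ 19, i.e. 10ⁿ ≥ 17651/71.
10² = 100 falls short of 17651/71 but 10³ = 1000 reaches it, so n = 3.

3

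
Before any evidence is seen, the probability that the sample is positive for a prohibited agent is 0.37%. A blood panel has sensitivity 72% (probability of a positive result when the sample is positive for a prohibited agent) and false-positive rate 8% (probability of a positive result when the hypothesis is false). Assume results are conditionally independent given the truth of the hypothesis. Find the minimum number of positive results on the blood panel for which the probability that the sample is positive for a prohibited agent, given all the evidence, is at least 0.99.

5

Prior odds: 0.0037 ÷ 0.9963 = 37/9963.
Likelihood ratio of a positive result = 0.72/0.08 = 9.
Target posterior odds = 0.99/0.01 = 99.
Need (37/9963) × 9ⁿ ≥ 99, i.e. 9ⁿ ≥ 986337/37.
9⁴ = 6561 falls short of 986337/37 but 9⁵ = 59049 reaches it, so n = 5.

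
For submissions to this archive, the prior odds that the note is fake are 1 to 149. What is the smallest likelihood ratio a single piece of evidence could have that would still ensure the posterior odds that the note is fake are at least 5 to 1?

Prior odds = 1/149.
Target odds = 5.
Required Bayes factor = 5 ÷ (1/149) = 745.

745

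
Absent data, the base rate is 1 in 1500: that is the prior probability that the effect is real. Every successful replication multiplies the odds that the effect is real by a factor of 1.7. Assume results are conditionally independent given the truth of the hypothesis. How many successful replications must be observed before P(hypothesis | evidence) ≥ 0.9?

Prior odds: (1/1500) ÷ (1499/1500) = 1/1499.
Likelihood ratio per successful replication = 1.7.
Target odds: 0.9 ÷ 0.1 = 9.
Need (1/1499) × 1.7ⁿ ≥ 9, i.e. 1.7ⁿ ≥ 13491.
1.7¹⁷ ≈8272.4 falls short of 13491 but 1.7¹⁸ ≈14063.1 reaches it, so n = 18.

18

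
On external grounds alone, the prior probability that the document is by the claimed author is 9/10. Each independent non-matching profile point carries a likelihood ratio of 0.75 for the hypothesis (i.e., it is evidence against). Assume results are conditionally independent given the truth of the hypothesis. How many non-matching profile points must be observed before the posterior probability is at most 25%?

12

Prior odds = 0.9/0.1 = 9.
Likelihood ratio per non-matching profile point = 0.75.
Target odds: 0.25 ÷ 0.75 = 1/3.
Need 9 × 0.75ⁿ ≤ 1/3, i.e. 0.75ⁿ ≤ 1/27.
0.75¹¹ = 177147/4194304 is still above 1/27 but 0.75¹² = 531441/16777216 is at or below it, so n = 12.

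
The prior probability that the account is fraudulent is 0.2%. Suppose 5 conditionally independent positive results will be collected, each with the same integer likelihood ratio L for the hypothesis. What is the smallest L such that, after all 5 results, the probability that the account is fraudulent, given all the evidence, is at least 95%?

7

Prior odds = 0.002/0.998 = 1/499.
Target odds = 0.95/0.05 = 19.
Need L⁵ ≥ 19 ÷ (1/499) = 9481.
6⁵ = 7776 < 9481 ≤ 16807 = 7⁵, so L = 7.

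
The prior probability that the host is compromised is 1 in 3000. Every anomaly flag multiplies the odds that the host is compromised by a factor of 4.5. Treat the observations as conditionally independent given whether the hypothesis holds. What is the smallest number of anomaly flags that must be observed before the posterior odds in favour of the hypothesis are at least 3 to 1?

Prior odds = (1/3000)/(2999/3000) = 1/2999.
Likelihood ratio per anomaly flag = 4.5.
Target odds = 3.
Require 4.5ⁿ ≥ 3 ÷ (1/2999) = 8997.
4.5⁶ = 8303.765625 falls short of 8997 but 4.5⁷ = 4782969/128 reaches it, so n = 7.

7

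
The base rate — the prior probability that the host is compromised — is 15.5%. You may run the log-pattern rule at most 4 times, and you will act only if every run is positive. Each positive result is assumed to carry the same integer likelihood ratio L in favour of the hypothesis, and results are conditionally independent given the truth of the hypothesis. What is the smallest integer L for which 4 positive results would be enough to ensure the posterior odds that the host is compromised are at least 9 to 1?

3

Prior odds = 0.155/0.845 = 31/169.
Target odds = 9.
Need L⁴ ≥ 9 ÷ (31/169) = 1521/31.
2⁴ = 16 < 1521/31 ≤ 81 = 3⁴, so L = 3.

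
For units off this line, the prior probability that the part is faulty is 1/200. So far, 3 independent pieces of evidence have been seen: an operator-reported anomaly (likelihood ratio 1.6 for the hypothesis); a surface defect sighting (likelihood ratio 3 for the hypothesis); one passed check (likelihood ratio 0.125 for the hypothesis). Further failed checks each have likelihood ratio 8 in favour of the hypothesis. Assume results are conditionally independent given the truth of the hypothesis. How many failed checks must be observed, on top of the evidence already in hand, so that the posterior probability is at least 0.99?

Prior odds = 0.005/0.995 = 1/199.
Combined Bayes factor of the evidence already in hand = 1.6 × 3 × 0.125 = 0.6.
Odds after that evidence = (1/199) × 0.6 = 3/995.
Target odds = 0.99/0.01 = 99.
Need 8ⁿ ≥ 99 ÷ (3/995) = 32835.
8⁵ = 32768 falls short of 32835 but 8⁶ = 262144 reaches it, so n = 6.

6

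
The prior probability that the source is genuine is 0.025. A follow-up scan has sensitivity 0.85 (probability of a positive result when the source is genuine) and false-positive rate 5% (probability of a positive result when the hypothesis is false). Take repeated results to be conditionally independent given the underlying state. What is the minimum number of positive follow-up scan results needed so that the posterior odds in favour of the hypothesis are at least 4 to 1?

2

Prior odds = 0.025/0.975 = 1/39.
Likelihood ratio of a positive result = 0.85/0.05 = 17.
Target odds = 4.
Require 17ⁿ ≥ 4 ÷ (1/39) = 156.
17¹ = 17 falls short of 156 but 17² = 289 reaches it, so n = 2.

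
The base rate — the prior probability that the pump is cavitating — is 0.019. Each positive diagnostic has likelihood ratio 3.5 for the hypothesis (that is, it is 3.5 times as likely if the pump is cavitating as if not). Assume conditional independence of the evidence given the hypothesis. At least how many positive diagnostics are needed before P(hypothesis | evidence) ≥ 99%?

7

Prior odds: 0.019 ÷ 0.981 = 19/981.
Likelihood ratio per positive diagnostic = 3.5.
Target posterior odds = 0.99/0.01 = 99.
Need (19/981) × 3.5ⁿ ≥ 99, i.e. 3.5ⁿ ≥ 97119/19.
3.5⁶ = 1838.265625 falls short of 97119/19 but 3.5⁷ = 823543/128 reaches it, so n = 7.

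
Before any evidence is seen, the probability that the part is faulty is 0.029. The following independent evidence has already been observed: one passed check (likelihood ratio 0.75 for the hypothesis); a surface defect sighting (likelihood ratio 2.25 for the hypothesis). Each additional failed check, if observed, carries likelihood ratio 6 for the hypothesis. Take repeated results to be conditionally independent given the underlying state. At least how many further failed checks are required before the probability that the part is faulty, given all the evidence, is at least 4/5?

3

Prior odds = 0.029/0.971 = 29/971.
Combined Bayes factor of the evidence already in hand = 0.75 × 2.25 = 1.6875.
Odds after that evidence = (29/971) × 1.6875 = 783/15536.
Target odds = 0.8/0.2 = 4.
Need 6ⁿ ≥ 4 ÷ (783/15536) = 62144/783.
6² = 36 falls short of 62144/783 but 6³ = 216 reaches it, so n = 3.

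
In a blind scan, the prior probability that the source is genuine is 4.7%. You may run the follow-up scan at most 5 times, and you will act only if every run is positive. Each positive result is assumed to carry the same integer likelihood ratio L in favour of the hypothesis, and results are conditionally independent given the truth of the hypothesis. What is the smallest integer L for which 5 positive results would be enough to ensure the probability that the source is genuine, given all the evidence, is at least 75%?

Prior odds = 0.047/0.953 = 47/953.
Target odds = 0.75/0.25 = 3.
Need L⁵ ≥ 3 ÷ (47/953) = 2859/47.
2⁵ = 32 < 2859/47 ≤ 243 = 3⁵, so L = 3.

3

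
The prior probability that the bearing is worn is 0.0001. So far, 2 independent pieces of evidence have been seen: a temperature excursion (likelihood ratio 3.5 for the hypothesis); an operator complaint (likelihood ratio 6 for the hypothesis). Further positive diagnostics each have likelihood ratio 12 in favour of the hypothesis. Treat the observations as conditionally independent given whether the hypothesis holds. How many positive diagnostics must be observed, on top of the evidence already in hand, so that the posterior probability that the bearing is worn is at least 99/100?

Prior odds = 0.0001/0.9999 = 1/9999.
Combined Bayes factor of the evidence already in hand = 3.5 × 6 = 21.
Odds after that evidence = (1/9999) × 21 = 7/3333.
Target odds = 0.99/0.01 = 99.
Need 12ⁿ ≥ 99 ÷ (7/3333) = 329967/7.
12⁴ = 20736 falls short of 329967/7 but 12⁵ = 248832 reaches it, so n = 5.

5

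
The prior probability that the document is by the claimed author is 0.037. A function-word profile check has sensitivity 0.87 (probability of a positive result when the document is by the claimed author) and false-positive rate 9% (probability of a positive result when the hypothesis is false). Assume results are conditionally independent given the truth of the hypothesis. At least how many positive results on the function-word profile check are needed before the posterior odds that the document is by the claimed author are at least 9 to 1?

3

Prior odds = 0.037/0.963 = 37/963.
Likelihood ratio of a positive result = 0.87/0.09 = 29/3.
Target odds = 9.
Require (29/3)ⁿ ≥ 9 ÷ (37/963) = 8667/37.
(29/3)² = 841/9 falls short of 8667/37 but (29/3)³ = 24389/27 reaches it, so n = 3.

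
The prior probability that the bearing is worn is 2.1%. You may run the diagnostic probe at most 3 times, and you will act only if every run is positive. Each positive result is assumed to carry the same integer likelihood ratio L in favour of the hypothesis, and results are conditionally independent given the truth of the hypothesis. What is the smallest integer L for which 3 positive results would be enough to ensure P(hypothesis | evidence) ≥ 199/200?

22

Prior odds = 0.021/0.979 = 21/979.
Target odds = 0.995/0.005 = 199.
Need L³ ≥ 199 ÷ (21/979) = 194821/21.
21³ = 9261 < 194821/21 ≤ 10648 = 22³, so L = 22.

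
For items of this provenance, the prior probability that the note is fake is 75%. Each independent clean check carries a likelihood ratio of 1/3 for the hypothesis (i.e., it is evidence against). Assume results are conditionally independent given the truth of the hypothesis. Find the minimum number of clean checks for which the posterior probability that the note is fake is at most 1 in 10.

3

Prior odds: 0.75 ÷ 0.25 = 3.
Likelihood ratio per clean check = 1/3.
Target odds: 0.1 ÷ 0.9 = 1/9.
Require (1/3)ⁿ ≤ 1/9 ÷ 3 = 1/27.
(1/3)² = 1/9 is still above 1/27 but (1/3)³ = 1/27 is at or below it, so n = 3.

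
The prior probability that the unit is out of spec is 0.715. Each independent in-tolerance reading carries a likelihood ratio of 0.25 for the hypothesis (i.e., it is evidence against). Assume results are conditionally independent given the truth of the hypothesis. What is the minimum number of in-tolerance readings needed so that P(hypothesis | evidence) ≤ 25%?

Prior odds = 0.715/0.285 = 143/57.
Likelihood ratio per in-tolerance reading = 0.25.
Target odds: 0.25 ÷ 0.75 = 1/3.
Require 0.25ⁿ ≤ 1/3 ÷ (143/57) = 19/143.
0.25¹ = 0.25 is still above 19/143 but 0.25² = 0.0625 is at or below it, so n = 2.

2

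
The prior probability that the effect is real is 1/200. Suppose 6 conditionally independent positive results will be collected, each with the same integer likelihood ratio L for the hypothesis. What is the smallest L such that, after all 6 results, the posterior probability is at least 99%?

6

Prior odds = 0.005/0.995 = 1/199.
Target odds = 0.99/0.01 = 99.
Need L⁶ ≥ 99 ÷ (1/199) = 19701.
5⁶ = 15625 < 19701 ≤ 46656 = 6⁶, so L = 6.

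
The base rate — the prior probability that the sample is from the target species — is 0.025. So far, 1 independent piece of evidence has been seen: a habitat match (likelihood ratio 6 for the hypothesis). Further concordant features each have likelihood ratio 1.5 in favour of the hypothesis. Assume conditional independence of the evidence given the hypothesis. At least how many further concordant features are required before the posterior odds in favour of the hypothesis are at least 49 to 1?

Prior odds = 0.025/0.975 = 1/39.
Bayes factor of the evidence already in hand = 6.
Odds after that evidence = (1/39) × 6 = 2/13.
Target odds = 49.
Need 1.5ⁿ ≥ 49 ÷ (2/13) = 318.5.
1.5¹⁴ = 4782969/16384 falls short of 318.5 but 1.5¹⁵ = 14348907/32768 reaches it, so n = 15.

15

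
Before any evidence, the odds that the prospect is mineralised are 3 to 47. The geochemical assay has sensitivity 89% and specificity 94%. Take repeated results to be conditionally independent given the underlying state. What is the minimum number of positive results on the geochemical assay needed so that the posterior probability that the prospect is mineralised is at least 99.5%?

Prior odds = 3/47.
False-positive rate = 1 − 0.94 = 0.06; likelihood ratio of a positive = 0.89/0.06 = 89/6.
Target posterior odds = 0.995/0.005 = 199.
Require (89/6)ⁿ ≥ 199 ÷ (3/47) = 9353/3.
(89/6)² = 7921/36 falls short of 9353/3 but (89/6)³ = 704969/216 reaches it, so n = 3.

3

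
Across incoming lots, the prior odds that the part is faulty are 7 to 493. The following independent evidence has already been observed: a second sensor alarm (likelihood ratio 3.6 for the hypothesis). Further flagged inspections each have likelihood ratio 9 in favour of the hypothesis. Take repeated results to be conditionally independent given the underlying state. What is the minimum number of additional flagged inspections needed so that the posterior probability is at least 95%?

Prior odds = 7/493.
Bayes factor of the evidence already in hand = 3.6.
Odds after that evidence = (7/493) × 3.6 = 126/2465.
Target odds = 0.95/0.05 = 19.
Need 9ⁿ ≥ 19 ÷ (126/2465) = 46835/126.
9² = 81 falls short of 46835/126 but 9³ = 729 reaches it, so n = 3.

3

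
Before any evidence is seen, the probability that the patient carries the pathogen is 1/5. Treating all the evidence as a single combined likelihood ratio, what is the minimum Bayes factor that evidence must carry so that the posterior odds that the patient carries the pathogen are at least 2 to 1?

Prior odds = 0.2/0.8 = 0.25.
Target odds = 2.
Required Bayes factor = 2 ÷ 0.25 = 8.

8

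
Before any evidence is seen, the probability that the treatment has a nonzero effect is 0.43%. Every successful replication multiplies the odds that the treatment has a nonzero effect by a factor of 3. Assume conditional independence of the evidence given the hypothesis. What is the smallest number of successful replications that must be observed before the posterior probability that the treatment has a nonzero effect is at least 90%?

Prior odds = 0.0043/0.9957 = 43/9957.
Likelihood ratio per successful replication = 3.
Target posterior odds = 0.9/0.1 = 9.
Need (43/9957) × 3ⁿ ≥ 9, i.e. 3ⁿ ≥ 89613/43.
3⁶ = 729 falls short of 89613/43 but 3⁷ = 2187 reaches it, so n = 7.

7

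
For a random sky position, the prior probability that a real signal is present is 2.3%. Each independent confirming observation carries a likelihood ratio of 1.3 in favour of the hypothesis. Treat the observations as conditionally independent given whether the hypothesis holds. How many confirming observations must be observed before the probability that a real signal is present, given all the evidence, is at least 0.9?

23

Prior odds: 0.023 ÷ 0.977 = 23/977.
Likelihood ratio per confirming observation = 1.3.
Target posterior odds = 0.9/0.1 = 9.
Require 1.3ⁿ ≥ 9 ÷ (23/977) = 8793/23.
1.3²² ≈321.184 falls short of 8793/23 but 1.3²³ ≈417.539 reaches it, so n = 23.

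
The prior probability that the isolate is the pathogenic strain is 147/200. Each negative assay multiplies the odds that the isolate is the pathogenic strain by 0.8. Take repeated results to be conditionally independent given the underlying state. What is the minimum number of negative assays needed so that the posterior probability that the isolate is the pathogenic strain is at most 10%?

15

Prior odds = 0.735/0.265 = 147/53.
Likelihood ratio per negative assay = 0.8.
Target odds: 0.1 ÷ 0.9 = 1/9.
Require 0.8ⁿ ≤ 1/9 ÷ (147/53) = 53/1323.
0.8¹⁴ ≈0.0439805 is still above 53/1323 but 0.8¹⁵ ≈0.0351844 is at or below it, so n = 15.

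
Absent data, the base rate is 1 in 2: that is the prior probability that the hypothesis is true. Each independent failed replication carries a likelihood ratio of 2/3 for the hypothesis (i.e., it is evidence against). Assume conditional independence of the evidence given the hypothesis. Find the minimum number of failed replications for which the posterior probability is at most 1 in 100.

Prior odds = 0.5/0.5 = 1.
Likelihood ratio per failed replication = 2/3.
Target odds: 0.01 ÷ 0.99 = 1/99.
Need 1 × (2/3)ⁿ ≤ 1/99, i.e. (2/3)ⁿ ≤ 1/99.
(2/3)¹¹ = 2048/177147 is still above 1/99 but (2/3)¹² = 4096/531441 is at or below it, so n = 12.

12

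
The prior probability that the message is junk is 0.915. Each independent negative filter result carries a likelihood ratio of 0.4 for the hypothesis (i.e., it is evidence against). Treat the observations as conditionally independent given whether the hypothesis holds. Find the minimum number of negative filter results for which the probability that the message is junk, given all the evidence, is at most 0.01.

Prior odds: 0.915 ÷ 0.085 = 183/17.
Likelihood ratio per negative filter result = 0.4.
Target odds: 0.01 ÷ 0.99 = 1/99.
Need (183/17) × 0.4ⁿ ≤ 1/99, i.e. 0.4ⁿ ≤ 17/18117.
0.4⁷ = 128/78125 is still above 17/18117 but 0.4⁸ = 256/390625 is at or below it, so n = 8.

8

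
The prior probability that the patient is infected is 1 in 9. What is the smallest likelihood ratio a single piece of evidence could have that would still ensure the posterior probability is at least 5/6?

40

Prior odds = (1/9)/(8/9) = 0.125.
Target odds = (5/6)/(1/6) = 5.
Required Bayes factor = 5 ÷ 0.125 = 40.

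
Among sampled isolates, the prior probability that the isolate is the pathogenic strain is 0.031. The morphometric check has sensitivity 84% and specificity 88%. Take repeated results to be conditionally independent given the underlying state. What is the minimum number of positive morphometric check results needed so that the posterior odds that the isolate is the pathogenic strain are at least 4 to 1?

3

Prior odds: 0.031 ÷ 0.969 = 31/969.
False-positive rate = 1 − 0.88 = 0.12; likelihood ratio of a positive = 0.84/0.12 = 7.
Target odds = 4.
Need (31/969) × 7ⁿ ≥ 4, i.e. 7ⁿ ≥ 3876/31.
7² = 49 falls short of 3876/31 but 7³ = 343 reaches it, so n = 3.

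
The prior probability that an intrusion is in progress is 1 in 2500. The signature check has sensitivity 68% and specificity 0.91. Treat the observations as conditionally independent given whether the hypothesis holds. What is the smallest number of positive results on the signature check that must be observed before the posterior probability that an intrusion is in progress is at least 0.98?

Prior odds: 0.0004 ÷ 0.9996 = 1/2499.
False-positive rate = 1 − 0.91 = 0.09; likelihood ratio of a positive = 0.68/0.09 = 68/9.
Target posterior odds = 0.98/0.02 = 49.
Need (1/2499) × (68/9)ⁿ ≥ 49, i.e. (68/9)ⁿ ≥ 122451.
(68/9)⁵ ≈24622.5 falls short of 122451 but (68/9)⁶ ≈186037 reaches it, so n = 6.

6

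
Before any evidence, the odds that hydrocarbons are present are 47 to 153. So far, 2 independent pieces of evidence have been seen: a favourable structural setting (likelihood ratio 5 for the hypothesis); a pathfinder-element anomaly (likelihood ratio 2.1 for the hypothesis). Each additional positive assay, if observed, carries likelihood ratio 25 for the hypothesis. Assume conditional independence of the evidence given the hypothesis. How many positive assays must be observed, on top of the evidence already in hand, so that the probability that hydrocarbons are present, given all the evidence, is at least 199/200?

Prior odds = 47/153.
Combined Bayes factor of the evidence already in hand = 5 × 2.1 = 10.5.
Odds after that evidence = (47/153) × 10.5 = 329/102.
Target odds = 0.995/0.005 = 199.
Need 25ⁿ ≥ 199 ÷ (329/102) = 20298/329.
25¹ = 25 falls short of 20298/329 but 25² = 625 reaches it, so n = 2.

2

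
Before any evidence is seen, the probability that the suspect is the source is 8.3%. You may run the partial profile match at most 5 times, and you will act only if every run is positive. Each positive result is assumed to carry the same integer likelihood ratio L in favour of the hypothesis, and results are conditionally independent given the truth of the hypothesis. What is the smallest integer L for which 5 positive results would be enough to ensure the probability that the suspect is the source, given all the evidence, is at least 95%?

3

Prior odds = 0.083/0.917 = 83/917.
Target odds = 0.95/0.05 = 19.
Need L⁵ ≥ 19 ÷ (83/917) = 17423/83.
2⁵ = 32 < 17423/83 ≤ 243 = 3⁵, so L = 3.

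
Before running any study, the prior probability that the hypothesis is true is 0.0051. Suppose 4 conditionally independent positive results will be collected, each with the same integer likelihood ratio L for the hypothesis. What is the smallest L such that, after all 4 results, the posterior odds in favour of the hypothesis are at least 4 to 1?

Prior odds = 0.0051/0.9949 = 51/9949.
Target odds = 4.
Need L⁴ ≥ 4 ÷ (51/9949) = 39796/51.
5⁴ = 625 < 39796/51 ≤ 1296 = 6⁴, so L = 6.

6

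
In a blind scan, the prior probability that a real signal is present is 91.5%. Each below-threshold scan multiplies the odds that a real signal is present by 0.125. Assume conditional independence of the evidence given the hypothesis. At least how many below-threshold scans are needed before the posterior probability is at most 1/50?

Prior odds = 0.915/0.085 = 183/17.
Likelihood ratio per below-threshold scan = 0.125.
Target posterior odds = 0.02/0.98 = 1/49.
Need (183/17) × 0.125ⁿ ≤ 1/49, i.e. 0.125ⁿ ≤ 17/8967.
0.125³ = 0.001953125 is still above 17/8967 but 0.125⁴ = 1/4096 is at or below it, so n = 4.

4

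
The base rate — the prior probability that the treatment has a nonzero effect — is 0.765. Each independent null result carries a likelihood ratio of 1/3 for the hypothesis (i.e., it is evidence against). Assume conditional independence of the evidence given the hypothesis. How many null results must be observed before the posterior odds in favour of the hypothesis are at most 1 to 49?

Prior odds = 0.765/0.235 = 153/47.
Likelihood ratio per null result = 1/3.
Target odds = 1/49.
Require (1/3)ⁿ ≤ 1/49 ÷ (153/47) = 47/7497.
(1/3)⁴ = 1/81 is still above 47/7497 but (1/3)⁵ = 1/243 is at or below it, so n = 5.

5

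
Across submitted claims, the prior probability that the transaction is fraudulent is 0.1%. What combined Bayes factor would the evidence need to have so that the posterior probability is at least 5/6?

4995

Prior odds = 0.001/0.999 = 1/999.
Target odds = (5/6)/(1/6) = 5.
Required Bayes factor = 5 ÷ (1/999) = 4995.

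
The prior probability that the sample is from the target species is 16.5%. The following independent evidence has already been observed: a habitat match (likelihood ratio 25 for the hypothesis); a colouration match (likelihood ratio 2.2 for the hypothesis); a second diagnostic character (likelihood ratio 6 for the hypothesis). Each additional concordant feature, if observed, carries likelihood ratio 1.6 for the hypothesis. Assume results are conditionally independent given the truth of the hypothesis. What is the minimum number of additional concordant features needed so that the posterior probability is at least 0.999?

6

Prior odds = 0.165/0.835 = 33/167.
Combined Bayes factor of the evidence already in hand = 25 × 2.2 × 6 = 330.
Odds after that evidence = (33/167) × 330 = 10890/167.
Target odds = 0.999/0.001 = 999.
Need 1.6ⁿ ≥ 999 ÷ (10890/167) = 18537/1210.
1.6⁵ = 10.48576 falls short of 18537/1210 but 1.6⁶ = 262144/15625 reaches it, so n = 6.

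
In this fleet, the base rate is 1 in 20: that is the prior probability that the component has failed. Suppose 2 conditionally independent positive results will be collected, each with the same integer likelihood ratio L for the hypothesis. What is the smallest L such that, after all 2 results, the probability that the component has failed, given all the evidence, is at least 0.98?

31

Prior odds = 0.05/0.95 = 1/19.
Target odds = 0.98/0.02 = 49.
Need L² ≥ 49 ÷ (1/19) = 931.
30² = 900 < 931 ≤ 961 = 31², so L = 31.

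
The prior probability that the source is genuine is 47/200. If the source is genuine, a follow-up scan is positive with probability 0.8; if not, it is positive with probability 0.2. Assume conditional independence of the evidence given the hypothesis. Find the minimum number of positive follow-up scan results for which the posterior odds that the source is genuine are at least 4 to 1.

2

Prior odds: 0.235 ÷ 0.765 = 47/153.
Likelihood ratio of a positive = 0.8/0.2 = 4.
Target odds = 4.
Require 4ⁿ ≥ 4 ÷ (47/153) = 612/47.
4¹ = 4 falls short of 612/47 but 4² = 16 reaches it, so n = 2.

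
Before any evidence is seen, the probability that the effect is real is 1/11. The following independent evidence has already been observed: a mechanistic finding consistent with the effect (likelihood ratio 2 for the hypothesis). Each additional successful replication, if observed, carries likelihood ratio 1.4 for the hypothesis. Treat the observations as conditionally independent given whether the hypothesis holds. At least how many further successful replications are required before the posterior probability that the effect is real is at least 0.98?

17

Prior odds = (1/11)/(10/11) = 0.1.
Bayes factor of the evidence already in hand = 2.
Odds after that evidence = 0.1 × 2 = 0.2.
Target odds = 0.98/0.02 = 49.
Need 1.4ⁿ ≥ 49 ÷ 0.2 = 245.
1.4¹⁶ ≈217.795 falls short of 245 but 1.4¹⁷ ≈304.913 reaches it, so n = 17.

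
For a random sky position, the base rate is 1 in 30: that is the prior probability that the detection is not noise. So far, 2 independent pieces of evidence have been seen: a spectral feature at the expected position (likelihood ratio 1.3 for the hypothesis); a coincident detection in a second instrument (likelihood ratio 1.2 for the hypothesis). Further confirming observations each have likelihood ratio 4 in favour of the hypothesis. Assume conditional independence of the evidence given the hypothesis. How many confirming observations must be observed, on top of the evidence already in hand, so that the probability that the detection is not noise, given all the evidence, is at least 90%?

Prior odds = (1/30)/(29/30) = 1/29.
Combined Bayes factor of the evidence already in hand = 1.3 × 1.2 = 1.56.
Odds after that evidence = (1/29) × 1.56 = 39/725.
Target odds = 0.9/0.1 = 9.
Need 4ⁿ ≥ 9 ÷ (39/725) = 2175/13.
4³ = 64 falls short of 2175/13 but 4⁴ = 256 reaches it, so n = 4.

4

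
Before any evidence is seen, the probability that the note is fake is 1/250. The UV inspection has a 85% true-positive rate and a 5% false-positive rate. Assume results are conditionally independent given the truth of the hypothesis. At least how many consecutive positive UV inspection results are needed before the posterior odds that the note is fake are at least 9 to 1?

Prior odds = 0.004/0.996 = 1/249.
Likelihood ratio of a positive result = 0.85/0.05 = 17.
Target odds = 9.
Need (1/249) × 17ⁿ ≥ 9, i.e. 17ⁿ ≥ 2241.
17² = 289 falls short of 2241 but 17³ = 4913 reaches it, so n = 3.

3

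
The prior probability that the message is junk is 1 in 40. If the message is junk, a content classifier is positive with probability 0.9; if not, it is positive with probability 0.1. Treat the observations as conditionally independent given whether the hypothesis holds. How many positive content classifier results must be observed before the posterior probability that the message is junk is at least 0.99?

4

Prior odds: 0.025 ÷ 0.975 = 1/39.
Likelihood ratio of a positive = 0.9/0.1 = 9.
Target odds: 0.99 ÷ 0.01 = 99.
Require 9ⁿ ≥ 99 ÷ (1/39) = 3861.
9³ = 729 falls short of 3861 but 9⁴ = 6561 reaches it, so n = 4.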